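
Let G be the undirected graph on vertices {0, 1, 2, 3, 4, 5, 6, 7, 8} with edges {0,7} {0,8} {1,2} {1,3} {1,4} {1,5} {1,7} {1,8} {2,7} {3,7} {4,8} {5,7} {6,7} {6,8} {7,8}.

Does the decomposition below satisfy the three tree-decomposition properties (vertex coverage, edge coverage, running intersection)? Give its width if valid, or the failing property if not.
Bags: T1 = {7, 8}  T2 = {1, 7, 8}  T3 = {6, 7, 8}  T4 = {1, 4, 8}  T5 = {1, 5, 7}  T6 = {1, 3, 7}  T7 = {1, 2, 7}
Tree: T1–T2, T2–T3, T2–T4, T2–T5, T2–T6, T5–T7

A tree decomposition must satisfy three properties: every vertex lies in some bag; for every edge, both endpoints lie together in some bag; and for every vertex, the bags containing it form a connected subtree. Here vertex 0 appears in no bag, so the decomposition is invalid.

No — vertex 0 appears in no bag.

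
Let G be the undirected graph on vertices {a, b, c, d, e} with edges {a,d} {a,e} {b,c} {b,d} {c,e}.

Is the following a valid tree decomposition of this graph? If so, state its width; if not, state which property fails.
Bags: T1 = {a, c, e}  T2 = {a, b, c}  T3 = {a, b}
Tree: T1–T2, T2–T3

No — vertex d appears in no bag.

A tree decomposition must satisfy three properties: every vertex lies in some bag; for every edge, both endpoints lie together in some bag; and for every vertex, the bags containing it form a connected subtree. Here vertex d appears in no bag, so the decomposition is invalid.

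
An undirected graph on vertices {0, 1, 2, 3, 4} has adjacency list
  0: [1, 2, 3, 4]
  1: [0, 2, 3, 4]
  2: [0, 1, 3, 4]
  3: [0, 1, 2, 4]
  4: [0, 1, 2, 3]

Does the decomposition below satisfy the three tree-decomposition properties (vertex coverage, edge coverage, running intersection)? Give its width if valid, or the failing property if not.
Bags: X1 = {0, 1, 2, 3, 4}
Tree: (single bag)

Checking the three conditions: (i) the bags cover all of {0, 1, 2, 3, 4}; (ii) for each edge, some bag contains both endpoints; (iii) the bags containing any fixed vertex form a subtree. All hold, so the decomposition is valid with width 5 − 1 = 4.

Yes; width 4.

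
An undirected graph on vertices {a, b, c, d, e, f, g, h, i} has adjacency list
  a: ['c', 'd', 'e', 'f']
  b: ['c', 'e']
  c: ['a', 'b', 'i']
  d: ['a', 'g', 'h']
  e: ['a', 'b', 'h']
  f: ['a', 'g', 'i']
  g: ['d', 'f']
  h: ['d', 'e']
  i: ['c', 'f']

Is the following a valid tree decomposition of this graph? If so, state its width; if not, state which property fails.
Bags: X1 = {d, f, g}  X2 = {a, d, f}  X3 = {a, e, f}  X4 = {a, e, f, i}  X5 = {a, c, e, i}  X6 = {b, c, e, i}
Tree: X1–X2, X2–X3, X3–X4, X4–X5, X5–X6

A tree decomposition must satisfy three properties: every vertex lies in some bag; for every edge, both endpoints lie together in some bag; and for every vertex, the bags containing it form a connected subtree. Here vertex h appears in no bag, so the decomposition is invalid.

No — vertex h appears in no bag.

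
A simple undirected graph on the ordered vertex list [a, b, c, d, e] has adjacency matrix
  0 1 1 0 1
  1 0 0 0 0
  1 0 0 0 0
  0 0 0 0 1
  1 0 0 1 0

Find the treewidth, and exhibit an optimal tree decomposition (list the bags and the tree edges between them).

Every bag has size at most 2, so the width is 2 − 1 = 1 and tw(G) ≤ 1. G has an edge, so its treewidth is at least 1. Combining the bounds, tw(G) = 1.

Treewidth 1.
One optimal decomposition is:
Bags: B1 = {a, b}  B2 = {a, e}  B3 = {a, c}  B4 = {d, e}
Tree: B1–B2, B1–B3, B2–B4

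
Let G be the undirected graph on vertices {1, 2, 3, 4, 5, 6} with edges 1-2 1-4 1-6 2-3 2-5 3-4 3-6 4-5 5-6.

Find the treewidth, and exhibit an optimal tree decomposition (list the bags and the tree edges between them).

The largest bag has 4 vertices, giving width 3; this decomposition certifies tw(G) ≤ 3. For the lower bound: the 4 vertex sets {3,4}, {2,5}, {6}, {1} are disjoint, each induces a connected subgraph, and every pair is joined by at least one edge of G. Contracting each set to a single vertex therefore yields K_{4} as a minor, and since treewidth is minor-monotone, tw(G) ≥ tw(K_{4}) = 3. Therefore the treewidth is 3.

Treewidth 3.
One such decomposition:
Bags: B1 = {2, 3, 4, 6}  B2 = {2, 4, 5, 6}  B3 = {1, 2, 4, 6}
Tree: B1–B2, B2–B3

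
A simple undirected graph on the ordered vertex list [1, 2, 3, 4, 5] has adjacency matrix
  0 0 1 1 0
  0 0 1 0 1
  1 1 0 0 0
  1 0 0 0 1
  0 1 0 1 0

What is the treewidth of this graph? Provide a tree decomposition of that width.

Treewidth 2.
One optimal decomposition is:
Bags: B1 = {1, 3, 4}  B2 = {2, 3, 4}  B3 = {2, 4, 5}
Tree: B1–B2, B2–B3

Each bag holds 3 vertices, so the decomposition has width 2, which upper-bounds the treewidth. The edges 4–1–3–2–5–4 form a cycle, so G is not a tree and its treewidth is at least 2. Therefore the treewidth is 2.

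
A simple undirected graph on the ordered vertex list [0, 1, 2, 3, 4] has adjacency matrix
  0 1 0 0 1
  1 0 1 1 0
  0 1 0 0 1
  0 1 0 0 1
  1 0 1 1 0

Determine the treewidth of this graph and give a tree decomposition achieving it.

The largest bag has 3 vertices, giving width 2; this decomposition certifies tw(G) ≤ 2. For the lower bound, G contains the cycle 4–2–1–0–4, so G is not a forest; only forests have treewidth ≤ 1, hence tw(G) ≥ 2. Therefore the treewidth is 2.

Treewidth 2.
One such decomposition:
Bags: B1 = {1, 2, 4}  B2 = {0, 1, 4}  B3 = {1, 3, 4}
Tree: B1–B2, B2–B3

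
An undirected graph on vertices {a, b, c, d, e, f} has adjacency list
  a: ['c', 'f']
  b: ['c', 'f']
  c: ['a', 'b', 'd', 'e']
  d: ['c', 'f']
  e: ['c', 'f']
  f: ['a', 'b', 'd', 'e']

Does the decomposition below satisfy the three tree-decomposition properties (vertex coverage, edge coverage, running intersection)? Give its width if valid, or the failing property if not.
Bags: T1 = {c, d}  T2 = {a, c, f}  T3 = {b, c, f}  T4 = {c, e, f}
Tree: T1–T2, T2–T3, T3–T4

No — edge (f,d) lies in no bag.

A tree decomposition must satisfy three properties: every vertex lies in some bag; for every edge, both endpoints lie together in some bag; and for every vertex, the bags containing it form a connected subtree. Here edge (f,d) lies in no bag, so the decomposition is invalid.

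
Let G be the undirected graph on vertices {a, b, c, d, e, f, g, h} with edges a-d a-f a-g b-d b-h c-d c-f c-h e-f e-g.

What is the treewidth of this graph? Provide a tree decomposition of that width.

Treewidth 2.
One optimal decomposition is:
Bags: B1 = {e, f, g}  B2 = {a, f, g}  B3 = {a, c, f}  B4 = {a, c, d}  B5 = {c, d, h}  B6 = {b, d, h}
Tree: B1–B2, B2–B3, B3–B4, B4–B5, B5–B6

The largest bag has 3 vertices, giving width 2; this decomposition certifies tw(G) ≤ 2. For the lower bound, G contains the cycle e–g–a–f–e, so G is not a forest; only forests have treewidth ≤ 1, hence tw(G) ≥ 2. Therefore the treewidth is 2.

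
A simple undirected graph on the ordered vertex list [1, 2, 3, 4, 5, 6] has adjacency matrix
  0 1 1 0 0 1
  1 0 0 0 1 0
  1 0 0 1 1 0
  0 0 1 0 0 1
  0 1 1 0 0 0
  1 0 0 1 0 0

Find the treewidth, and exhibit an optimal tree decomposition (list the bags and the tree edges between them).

Every bag has size at most 3, so the width is 3 − 1 = 2 and tw(G) ≤ 2. For the lower bound, G contains the cycle 4–6–1–3–4, so G is not a forest; only forests have treewidth ≤ 1, hence tw(G) ≥ 2. Hence tw(G) = 2 exactly.

Treewidth 2.
One optimal decomposition is:
Bags: B1 = {3, 4, 6}  B2 = {1, 3, 6}  B3 = {1, 3, 5}  B4 = {1, 2, 5}
Tree: B1–B2, B2–B3, B3–B4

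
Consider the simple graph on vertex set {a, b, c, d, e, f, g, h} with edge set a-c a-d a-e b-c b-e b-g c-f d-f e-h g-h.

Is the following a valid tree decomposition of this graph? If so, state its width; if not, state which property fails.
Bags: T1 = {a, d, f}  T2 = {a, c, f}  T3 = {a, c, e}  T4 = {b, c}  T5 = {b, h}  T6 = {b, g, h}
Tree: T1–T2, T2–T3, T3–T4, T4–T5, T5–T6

No — edge (e,b) lies in no bag.

A tree decomposition must satisfy three properties: every vertex lies in some bag; for every edge, both endpoints lie together in some bag; and for every vertex, the bags containing it form a connected subtree. Here edge (e,b) lies in no bag, so the decomposition is invalid.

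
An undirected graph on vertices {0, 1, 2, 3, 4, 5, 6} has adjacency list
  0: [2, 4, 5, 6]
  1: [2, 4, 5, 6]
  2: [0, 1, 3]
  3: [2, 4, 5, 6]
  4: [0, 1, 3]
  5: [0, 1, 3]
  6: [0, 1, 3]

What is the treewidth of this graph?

A width-3 tree decomposition is:
Bags: B1 = {0, 1, 2, 3}  B2 = {0, 1, 3, 6}  B3 = {0, 1, 3, 4}  B4 = {0, 1, 3, 5}
Tree: B1–B2, B2–B3, B3–B4
Each bag holds 4 vertices, so the decomposition has width 3, which upper-bounds the treewidth. For the lower bound: the 4 vertex sets {2,3}, {0,6}, {1}, {4} are disjoint, each induces a connected subgraph, and every pair is joined by at least one edge of G. Contracting each set to a single vertex therefore yields K_{4} as a minor, and since treewidth is minor-monotone, tw(G) ≥ tw(K_{4}) = 3. Combining the bounds, tw(G) = 3.

3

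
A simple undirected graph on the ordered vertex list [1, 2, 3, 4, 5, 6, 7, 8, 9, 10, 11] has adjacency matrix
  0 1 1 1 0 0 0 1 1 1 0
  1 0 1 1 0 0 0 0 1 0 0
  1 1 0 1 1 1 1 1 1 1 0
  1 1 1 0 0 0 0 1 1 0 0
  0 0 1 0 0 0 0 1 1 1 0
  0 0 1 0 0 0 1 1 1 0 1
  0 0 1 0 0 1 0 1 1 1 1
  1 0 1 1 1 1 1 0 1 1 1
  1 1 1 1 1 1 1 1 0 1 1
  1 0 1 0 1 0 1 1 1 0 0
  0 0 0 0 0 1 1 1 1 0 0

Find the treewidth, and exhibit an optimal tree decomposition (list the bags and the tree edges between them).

Each bag holds 5 vertices, so the decomposition has width 4, which upper-bounds the treewidth. On the other hand G contains the 5-clique {6, 7, 8, 9, 11}. A clique must lie in a single bag of any decomposition, so no decomposition can have width below 4. The upper and lower bounds meet at 4, so that is the treewidth.

Treewidth 4.
One such decomposition:
Bags: B1 = {1, 3, 4, 8, 9}  B2 = {1, 3, 8, 9, 10}  B3 = {3, 7, 8, 9, 10}  B4 = {3, 6, 7, 8, 9}  B5 = {1, 2, 3, 4, 9}  B6 = {6, 7, 8, 9, 11}  B7 = {3, 5, 8, 9, 10}
Tree: B1–B2, B2–B3, B3–B4, B1–B5, B4–B6, B3–B7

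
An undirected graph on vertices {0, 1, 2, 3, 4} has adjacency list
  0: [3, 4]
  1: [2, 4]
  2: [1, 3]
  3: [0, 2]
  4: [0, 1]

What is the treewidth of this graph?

A width-2 tree decomposition is:
Bags: B1 = {0, 2, 3}  B2 = {0, 2, 4}  B3 = {1, 2, 4}
Tree: B1–B2, B2–B3
The largest bag has 3 vertices, giving width 2; this decomposition certifies tw(G) ≤ 2. The edges 2–3–0–4–1–2 form a cycle, so G is not a tree and its treewidth is at least 2. The upper and lower bounds meet at 2, so that is the treewidth.

2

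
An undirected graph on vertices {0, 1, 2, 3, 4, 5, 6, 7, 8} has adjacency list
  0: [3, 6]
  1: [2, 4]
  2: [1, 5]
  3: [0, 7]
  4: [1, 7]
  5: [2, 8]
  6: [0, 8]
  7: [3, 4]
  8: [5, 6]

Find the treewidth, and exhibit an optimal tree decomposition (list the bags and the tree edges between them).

Treewidth 2.
Bags: B1 = {1, 2, 4}  B2 = {2, 4, 5}  B3 = {4, 5, 8}  B4 = {4, 6, 8}  B5 = {0, 4, 6}  B6 = {0, 3, 4}  B7 = {3, 4, 7}
Tree: B1–B2, B2–B3, B3–B4, B4–B5, B5–B6, B6–B7

The largest bag has 3 vertices, giving width 2; this decomposition certifies tw(G) ≤ 2. The edges 4–1–2–5–8–6–0–3–7–4 form a cycle, so G is not a tree and its treewidth is at least 2. The upper and lower bounds meet at 2, so that is the treewidth.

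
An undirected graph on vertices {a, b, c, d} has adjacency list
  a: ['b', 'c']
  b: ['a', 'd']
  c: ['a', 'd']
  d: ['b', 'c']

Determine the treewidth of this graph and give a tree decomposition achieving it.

The largest bag has 3 vertices, giving width 2; this decomposition certifies tw(G) ≤ 2. For the lower bound, G contains the cycle b–d–c–a–b, so G is not a forest; only forests have treewidth ≤ 1, hence tw(G) ≥ 2. Combining the bounds, tw(G) = 2.

Treewidth 2.
Bags: B1 = {b, c, d}  B2 = {a, b, c}
Tree: B1–B2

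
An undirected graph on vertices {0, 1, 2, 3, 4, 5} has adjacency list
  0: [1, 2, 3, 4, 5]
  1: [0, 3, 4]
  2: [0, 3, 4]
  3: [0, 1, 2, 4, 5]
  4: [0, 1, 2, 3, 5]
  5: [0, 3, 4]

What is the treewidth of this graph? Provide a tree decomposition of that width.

Treewidth 3.
One optimal decomposition is:
Bags: B1 = {0, 2, 3, 4}  B2 = {0, 1, 3, 4}  B3 = {0, 3, 4, 5}
Tree: B1–B2, B2–B3

Each bag holds 4 vertices, so the decomposition has width 3, which upper-bounds the treewidth. Conversely, {0, 1, 3, 4} is a clique of size 4, and the vertices of any clique must share a bag in every tree decomposition; so some bag has ≥ 4 vertices and tw(G) ≥ 3. Combining the bounds, tw(G) = 3.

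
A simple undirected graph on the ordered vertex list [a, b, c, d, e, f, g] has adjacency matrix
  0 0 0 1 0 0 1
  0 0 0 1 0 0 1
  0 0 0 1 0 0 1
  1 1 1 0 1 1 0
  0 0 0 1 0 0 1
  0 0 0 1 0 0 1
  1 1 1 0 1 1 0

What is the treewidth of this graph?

A width-2 tree decomposition is:
Bags: B1 = {d, f, g}  B2 = {b, d, g}  B3 = {a, d, g}  B4 = {d, e, g}  B5 = {c, d, g}
Tree: B1–B2, B2–B3, B3–B4, B4–B5
The largest bag has 3 vertices, giving width 2; this decomposition certifies tw(G) ≤ 2. For the lower bound, G contains the cycle d–f–g–b–d, so G is not a forest; only forests have treewidth ≤ 1, hence tw(G) ≥ 2. Hence tw(G) = 2 exactly.

2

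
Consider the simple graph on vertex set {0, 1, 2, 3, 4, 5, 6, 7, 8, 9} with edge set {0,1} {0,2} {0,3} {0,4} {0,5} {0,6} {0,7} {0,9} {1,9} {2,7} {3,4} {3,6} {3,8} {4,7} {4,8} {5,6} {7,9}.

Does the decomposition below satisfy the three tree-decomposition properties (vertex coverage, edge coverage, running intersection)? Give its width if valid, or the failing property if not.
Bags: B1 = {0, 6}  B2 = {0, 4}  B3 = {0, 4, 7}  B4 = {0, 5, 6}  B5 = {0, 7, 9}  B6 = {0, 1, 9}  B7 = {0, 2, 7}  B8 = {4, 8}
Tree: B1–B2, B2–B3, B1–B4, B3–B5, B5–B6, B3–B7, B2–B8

No — vertex 3 appears in no bag.

A tree decomposition must satisfy three properties: every vertex lies in some bag; for every edge, both endpoints lie together in some bag; and for every vertex, the bags containing it form a connected subtree. Here vertex 3 appears in no bag, so the decomposition is invalid.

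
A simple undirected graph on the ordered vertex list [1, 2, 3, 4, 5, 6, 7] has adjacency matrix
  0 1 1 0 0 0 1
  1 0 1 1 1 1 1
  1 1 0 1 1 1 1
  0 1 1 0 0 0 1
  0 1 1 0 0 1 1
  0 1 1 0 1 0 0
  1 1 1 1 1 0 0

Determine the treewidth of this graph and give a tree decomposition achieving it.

The largest bag has 4 vertices, giving width 3; this decomposition certifies tw(G) ≤ 3. On the other hand G contains the 4-clique {2, 3, 5, 6}. A clique must lie in a single bag of any decomposition, so no decomposition can have width below 3. Therefore the treewidth is 3.

Treewidth 3.
Bags: B1 = {1, 2, 3, 7}  B2 = {2, 3, 5, 7}  B3 = {2, 3, 4, 7}  B4 = {2, 3, 5, 6}
Tree: B1–B2, B1–B3, B2–B4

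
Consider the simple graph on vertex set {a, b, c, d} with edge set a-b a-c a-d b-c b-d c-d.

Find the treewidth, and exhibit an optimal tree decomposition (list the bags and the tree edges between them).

Treewidth 3.
Bags: B1 = {a, b, c, d}
Tree: (single bag)

With just one bag of size 4, the width is 4 − 1 = 3, so tw(G) ≤ 3. On the other hand G contains the 4-clique {a, b, c, d}. A clique must lie in a single bag of any decomposition, so no decomposition can have width below 3. Therefore the treewidth is 3.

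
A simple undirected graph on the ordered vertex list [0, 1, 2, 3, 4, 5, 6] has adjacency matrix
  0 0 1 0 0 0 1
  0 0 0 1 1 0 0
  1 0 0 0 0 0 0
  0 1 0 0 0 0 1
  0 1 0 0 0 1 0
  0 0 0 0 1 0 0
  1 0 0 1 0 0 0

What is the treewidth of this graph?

1

A width-1 tree decomposition is:
Bags: B1 = {0, 2}  B2 = {0, 6}  B3 = {3, 6}  B4 = {1, 3}  B5 = {1, 4}  B6 = {4, 5}
Tree: B1–B2, B2–B3, B3–B4, B4–B5, B5–B6
The largest bag has 2 vertices, giving width 1; this decomposition certifies tw(G) ≤ 1. Any graph with an edge has treewidth ≥ 1, and G has the edge 2–0. Hence tw(G) = 1 exactly.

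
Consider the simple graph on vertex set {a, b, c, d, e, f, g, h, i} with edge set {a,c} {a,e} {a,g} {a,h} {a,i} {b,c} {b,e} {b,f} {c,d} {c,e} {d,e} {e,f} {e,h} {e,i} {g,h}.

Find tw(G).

A width-2 tree decomposition is:
Bags: B1 = {a, e, i}  B2 = {a, e, h}  B3 = {a, c, e}  B4 = {c, d, e}  B5 = {b, c, e}  B6 = {b, e, f}  B7 = {a, g, h}
Tree: B1–B2, B1–B3, B3–B4, B4–B5, B5–B6, B2–B7
The largest bag has 3 vertices, giving width 2; this decomposition certifies tw(G) ≤ 2. Conversely, {a, g, h} is a clique of size 3, and the vertices of any clique must share a bag in every tree decomposition; so some bag has ≥ 3 vertices and tw(G) ≥ 2. Hence tw(G) = 2 exactly.

2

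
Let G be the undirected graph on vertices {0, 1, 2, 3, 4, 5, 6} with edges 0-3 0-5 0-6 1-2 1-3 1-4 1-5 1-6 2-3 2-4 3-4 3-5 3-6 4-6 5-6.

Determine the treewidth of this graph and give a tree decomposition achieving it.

Treewidth 3.
One such decomposition:
Bags: B1 = {1, 3, 5, 6}  B2 = {0, 3, 5, 6}  B3 = {1, 3, 4, 6}  B4 = {1, 2, 3, 4}
Tree: B1–B2, B1–B3, B3–B4

The largest bag has 4 vertices, giving width 3; this decomposition certifies tw(G) ≤ 3. Conversely, {0, 3, 5, 6} is a clique of size 4, and the vertices of any clique must share a bag in every tree decomposition; so some bag has ≥ 4 vertices and tw(G) ≥ 3. Hence tw(G) = 3 exactly.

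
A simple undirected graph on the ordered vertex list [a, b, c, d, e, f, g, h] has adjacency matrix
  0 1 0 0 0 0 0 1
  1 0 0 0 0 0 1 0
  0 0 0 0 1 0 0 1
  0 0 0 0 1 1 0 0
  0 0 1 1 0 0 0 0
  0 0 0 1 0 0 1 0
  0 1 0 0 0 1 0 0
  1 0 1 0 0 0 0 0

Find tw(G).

A width-2 tree decomposition is:
Bags: B1 = {a, c, h}  B2 = {a, c, e}  B3 = {a, d, e}  B4 = {a, d, f}  B5 = {a, f, g}  B6 = {a, b, g}
Tree: B1–B2, B2–B3, B3–B4, B4–B5, B5–B6
Every bag has size at most 3, so the width is 3 − 1 = 2 and tw(G) ≤ 2. The edges a–h–c–e–d–f–g–b–a form a cycle, so G is not a tree and its treewidth is at least 2. The upper and lower bounds meet at 2, so that is the treewidth.

2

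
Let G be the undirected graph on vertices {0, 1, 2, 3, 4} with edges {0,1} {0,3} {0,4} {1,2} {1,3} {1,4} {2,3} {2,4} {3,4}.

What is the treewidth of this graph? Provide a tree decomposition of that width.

The largest bag has 4 vertices, giving width 3; this decomposition certifies tw(G) ≤ 3. On the other hand G contains the 4-clique {0, 1, 3, 4}. A clique must lie in a single bag of any decomposition, so no decomposition can have width below 3. Hence tw(G) = 3 exactly.

Treewidth 3.
One such decomposition:
Bags: B1 = {1, 2, 3, 4}  B2 = {0, 1, 3, 4}
Tree: B1–B2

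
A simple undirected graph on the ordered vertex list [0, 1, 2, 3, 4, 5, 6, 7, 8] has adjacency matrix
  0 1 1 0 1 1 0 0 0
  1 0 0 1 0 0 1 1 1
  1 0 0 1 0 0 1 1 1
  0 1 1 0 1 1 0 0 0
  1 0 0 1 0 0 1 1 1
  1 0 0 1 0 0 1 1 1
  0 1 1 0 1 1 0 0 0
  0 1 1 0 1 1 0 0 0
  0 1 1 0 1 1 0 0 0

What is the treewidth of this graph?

A width-4 tree decomposition is:
Bags: B1 = {1, 2, 3, 4, 5}  B2 = {1, 2, 4, 5, 6}  B3 = {0, 1, 2, 4, 5}  B4 = {1, 2, 4, 5, 8}  B5 = {1, 2, 4, 5, 7}
Tree: B1–B2, B2–B3, B3–B4, B4–B5
Each bag holds 5 vertices, so the decomposition has width 4, which upper-bounds the treewidth. For the lower bound: the 5 vertex sets {3,4}, {2,6}, {0,1}, {5}, {8} are disjoint, each induces a connected subgraph, and every pair is joined by at least one edge of G. Contracting each set to a single vertex therefore yields K_{5} as a minor, and since treewidth is minor-monotone, tw(G) ≥ tw(K_{5}) = 4. Hence tw(G) = 4 exactly.

4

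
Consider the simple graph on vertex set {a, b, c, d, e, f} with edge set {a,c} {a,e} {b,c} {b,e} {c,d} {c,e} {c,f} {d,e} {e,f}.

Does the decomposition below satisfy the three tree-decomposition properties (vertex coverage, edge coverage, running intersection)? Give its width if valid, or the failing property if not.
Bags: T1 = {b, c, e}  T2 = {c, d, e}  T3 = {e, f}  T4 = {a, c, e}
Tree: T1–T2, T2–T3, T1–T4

No — edge (c,f) lies in no bag.

A tree decomposition must satisfy three properties: every vertex lies in some bag; for every edge, both endpoints lie together in some bag; and for every vertex, the bags containing it form a connected subtree. Here edge (c,f) lies in no bag, so the decomposition is invalid.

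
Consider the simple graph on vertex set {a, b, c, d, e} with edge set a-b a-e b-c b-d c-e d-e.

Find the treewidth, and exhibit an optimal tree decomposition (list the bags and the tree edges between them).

Treewidth 2.
One optimal decomposition is:
Bags: B1 = {b, c, e}  B2 = {a, b, e}  B3 = {b, d, e}
Tree: B1–B2, B2–B3

The largest bag has 3 vertices, giving width 2; this decomposition certifies tw(G) ≤ 2. For the lower bound, G contains the cycle c–b–a–e–c, so G is not a forest; only forests have treewidth ≤ 1, hence tw(G) ≥ 2. Hence tw(G) = 2 exactly.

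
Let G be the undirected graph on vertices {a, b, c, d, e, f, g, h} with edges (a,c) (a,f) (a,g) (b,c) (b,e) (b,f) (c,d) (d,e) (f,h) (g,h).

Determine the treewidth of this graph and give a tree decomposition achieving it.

Treewidth 2.
Bags: B1 = {b, d, e}  B2 = {b, c, d}  B3 = {b, c, f}  B4 = {a, c, f}  B5 = {a, f, h}  B6 = {a, g, h}
Tree: B1–B2, B2–B3, B3–B4, B4–B5, B5–B6

Each bag holds 3 vertices, so the decomposition has width 2, which upper-bounds the treewidth. Since e–d–c–b–e is a cycle in G, G is not acyclic. Forests are exactly the graphs of treewidth ≤ 1, so tw(G) ≥ 2. Therefore the treewidth is 2.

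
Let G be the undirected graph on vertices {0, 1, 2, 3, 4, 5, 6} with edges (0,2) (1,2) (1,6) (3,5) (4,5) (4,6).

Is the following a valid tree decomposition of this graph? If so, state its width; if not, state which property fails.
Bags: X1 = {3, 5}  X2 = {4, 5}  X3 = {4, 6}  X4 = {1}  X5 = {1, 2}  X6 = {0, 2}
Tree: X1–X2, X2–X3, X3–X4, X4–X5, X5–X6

No — edge (6,1) lies in no bag.

A tree decomposition must satisfy three properties: every vertex lies in some bag; for every edge, both endpoints lie together in some bag; and for every vertex, the bags containing it form a connected subtree. Here edge (6,1) lies in no bag, so the decomposition is invalid.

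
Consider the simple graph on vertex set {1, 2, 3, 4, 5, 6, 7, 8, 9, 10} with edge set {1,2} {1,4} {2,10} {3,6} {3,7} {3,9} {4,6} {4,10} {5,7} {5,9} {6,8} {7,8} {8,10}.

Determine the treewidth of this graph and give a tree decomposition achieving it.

The largest bag has 3 vertices, giving width 2; this decomposition certifies tw(G) ≤ 2. For the lower bound, G contains the cycle 9–5–7–3–9, so G is not a forest; only forests have treewidth ≤ 1, hence tw(G) ≥ 2. The upper and lower bounds meet at 2, so that is the treewidth.

Treewidth 2.
One such decomposition:
Bags: B1 = {3, 5, 9}  B2 = {3, 5, 7}  B3 = {3, 6, 7}  B4 = {6, 7, 8}  B5 = {4, 6, 8}  B6 = {4, 8, 10}  B7 = {1, 4, 10}  B8 = {1, 2, 10}
Tree: B1–B2, B2–B3, B3–B4, B4–B5, B5–B6, B6–B7, B7–B8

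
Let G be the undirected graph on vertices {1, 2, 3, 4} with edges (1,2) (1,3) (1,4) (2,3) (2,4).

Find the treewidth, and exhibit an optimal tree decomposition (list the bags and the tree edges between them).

Treewidth 2.
One such decomposition:
Bags: B1 = {1, 2, 4}  B2 = {1, 2, 3}
Tree: B1–B2

Each bag holds 3 vertices, so the decomposition has width 2, which upper-bounds the treewidth. On the other hand G contains the 3-clique {1, 2, 3}. A clique must lie in a single bag of any decomposition, so no decomposition can have width below 2. Combining the bounds, tw(G) = 2.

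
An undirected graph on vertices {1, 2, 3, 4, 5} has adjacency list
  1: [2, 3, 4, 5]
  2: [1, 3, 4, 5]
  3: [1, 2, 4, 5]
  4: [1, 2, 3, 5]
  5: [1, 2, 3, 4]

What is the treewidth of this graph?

4

A width-4 tree decomposition is:
Bags: B1 = {1, 2, 3, 4, 5}
Tree: (single bag)
With just one bag of size 5, the width is 5 − 1 = 4, so tw(G) ≤ 4. For the lower bound, the 5 vertices {1, 2, 3, 4, 5} are pairwise adjacent, and any tree decomposition puts a clique entirely inside one bag — forcing width ≥ 4. Therefore the treewidth is 4.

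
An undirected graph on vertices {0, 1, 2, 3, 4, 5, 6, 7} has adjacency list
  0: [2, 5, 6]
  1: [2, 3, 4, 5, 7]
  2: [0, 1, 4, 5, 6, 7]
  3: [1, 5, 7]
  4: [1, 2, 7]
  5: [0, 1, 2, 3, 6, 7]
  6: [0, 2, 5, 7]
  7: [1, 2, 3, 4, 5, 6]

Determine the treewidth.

A width-3 tree decomposition is:
Bags: B1 = {1, 2, 5, 7}  B2 = {1, 3, 5, 7}  B3 = {1, 2, 4, 7}  B4 = {2, 5, 6, 7}  B5 = {0, 2, 5, 6}
Tree: B1–B2, B1–B3, B1–B4, B4–B5
Each bag holds 4 vertices, so the decomposition has width 3, which upper-bounds the treewidth. Conversely, {1, 2, 4, 7} is a clique of size 4, and the vertices of any clique must share a bag in every tree decomposition; so some bag has ≥ 4 vertices and tw(G) ≥ 3. Hence tw(G) = 3 exactly.

3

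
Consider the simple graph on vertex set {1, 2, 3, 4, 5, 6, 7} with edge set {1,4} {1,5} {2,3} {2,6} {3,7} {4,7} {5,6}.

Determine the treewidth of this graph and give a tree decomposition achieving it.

Treewidth 2.
One optimal decomposition is:
Bags: B1 = {1, 4, 7}  B2 = {1, 3, 7}  B3 = {1, 2, 3}  B4 = {1, 2, 6}  B5 = {1, 5, 6}
Tree: B1–B2, B2–B3, B3–B4, B4–B5

The largest bag has 3 vertices, giving width 2; this decomposition certifies tw(G) ≤ 2. For the lower bound, G contains the cycle 1–4–7–3–2–6–5–1, so G is not a forest; only forests have treewidth ≤ 1, hence tw(G) ≥ 2. Combining the bounds, tw(G) = 2.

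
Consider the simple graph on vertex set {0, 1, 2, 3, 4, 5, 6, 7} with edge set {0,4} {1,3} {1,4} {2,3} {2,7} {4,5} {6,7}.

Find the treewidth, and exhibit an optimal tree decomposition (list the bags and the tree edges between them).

The largest bag has 2 vertices, giving width 1; this decomposition certifies tw(G) ≤ 1. Since G has at least one edge (e.g. 3–1), it is not an edgeless graph, so tw(G) ≥ 1. Hence tw(G) = 1 exactly.

Treewidth 1.
One such decomposition:
Bags: B1 = {1, 3}  B2 = {1, 4}  B3 = {0, 4}  B4 = {4, 5}  B5 = {2, 3}  B6 = {2, 7}  B7 = {6, 7}
Tree: B1–B2, B2–B3, B2–B4, B1–B5, B5–B6, B6–B7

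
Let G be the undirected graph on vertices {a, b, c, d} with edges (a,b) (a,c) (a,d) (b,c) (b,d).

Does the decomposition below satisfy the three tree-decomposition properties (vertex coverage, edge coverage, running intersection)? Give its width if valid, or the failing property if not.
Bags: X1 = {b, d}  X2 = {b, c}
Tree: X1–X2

No — vertex a appears in no bag.

A tree decomposition must satisfy three properties: every vertex lies in some bag; for every edge, both endpoints lie together in some bag; and for every vertex, the bags containing it form a connected subtree. Here vertex a appears in no bag, so the decomposition is invalid.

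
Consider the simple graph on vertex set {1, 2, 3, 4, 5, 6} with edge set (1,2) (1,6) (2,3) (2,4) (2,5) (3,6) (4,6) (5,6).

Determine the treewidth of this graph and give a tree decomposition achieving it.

The largest bag has 3 vertices, giving width 2; this decomposition certifies tw(G) ≤ 2. The edges 1–2–3–6–1 form a cycle, so G is not a tree and its treewidth is at least 2. Combining the bounds, tw(G) = 2.

Treewidth 2.
Bags: B1 = {1, 2, 6}  B2 = {2, 3, 6}  B3 = {2, 4, 6}  B4 = {2, 5, 6}
Tree: B1–B2, B2–B3, B3–B4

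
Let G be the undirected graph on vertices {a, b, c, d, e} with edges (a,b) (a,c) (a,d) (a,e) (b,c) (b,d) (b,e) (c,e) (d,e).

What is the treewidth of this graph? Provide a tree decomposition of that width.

Treewidth 3.
One such decomposition:
Bags: B1 = {a, b, d, e}  B2 = {a, b, c, e}
Tree: B1–B2

Each bag holds 4 vertices, so the decomposition has width 3, which upper-bounds the treewidth. On the other hand G contains the 4-clique {a, b, d, e}. A clique must lie in a single bag of any decomposition, so no decomposition can have width below 3. Combining the bounds, tw(G) = 3.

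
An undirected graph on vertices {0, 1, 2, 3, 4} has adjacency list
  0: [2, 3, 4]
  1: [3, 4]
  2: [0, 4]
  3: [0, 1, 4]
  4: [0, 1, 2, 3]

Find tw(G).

2

A width-2 tree decomposition is:
Bags: B1 = {1, 3, 4}  B2 = {0, 3, 4}  B3 = {0, 2, 4}
Tree: B1–B2, B2–B3
The largest bag has 3 vertices, giving width 2; this decomposition certifies tw(G) ≤ 2. For the lower bound, the 3 vertices {0, 2, 4} are pairwise adjacent, and any tree decomposition puts a clique entirely inside one bag — forcing width ≥ 2. Hence tw(G) = 2 exactly.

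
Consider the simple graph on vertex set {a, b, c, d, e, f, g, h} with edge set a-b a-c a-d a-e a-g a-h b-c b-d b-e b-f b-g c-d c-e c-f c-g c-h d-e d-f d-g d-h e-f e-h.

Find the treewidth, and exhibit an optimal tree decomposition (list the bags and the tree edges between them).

Every bag has size at most 5, so the width is 5 − 1 = 4 and tw(G) ≤ 4. Conversely, {a, c, d, e, h} is a clique of size 5, and the vertices of any clique must share a bag in every tree decomposition; so some bag has ≥ 5 vertices and tw(G) ≥ 4. Hence tw(G) = 4 exactly.

Treewidth 4.
One optimal decomposition is:
Bags: B1 = {a, b, c, d, e}  B2 = {b, c, d, e, f}  B3 = {a, b, c, d, g}  B4 = {a, c, d, e, h}
Tree: B1–B2, B1–B3, B1–B4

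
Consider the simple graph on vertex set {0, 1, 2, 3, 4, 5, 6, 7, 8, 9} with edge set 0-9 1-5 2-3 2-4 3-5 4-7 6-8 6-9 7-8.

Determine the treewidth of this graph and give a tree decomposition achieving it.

The largest bag has 2 vertices, giving width 1; this decomposition certifies tw(G) ≤ 1. Any graph with an edge has treewidth ≥ 1, and G has the edge 0–9. Combining the bounds, tw(G) = 1.

Treewidth 1.
One such decomposition:
Bags: B1 = {0, 9}  B2 = {6, 9}  B3 = {6, 8}  B4 = {7, 8}  B5 = {4, 7}  B6 = {2, 4}  B7 = {2, 3}  B8 = {3, 5}  B9 = {1, 5}
Tree: B1–B2, B2–B3, B3–B4, B4–B5, B5–B6, B6–B7, B7–B8, B8–B9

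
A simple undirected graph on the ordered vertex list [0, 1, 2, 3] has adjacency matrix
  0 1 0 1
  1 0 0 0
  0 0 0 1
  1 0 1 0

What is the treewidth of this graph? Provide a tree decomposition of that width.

Treewidth 1.
One such decomposition:
Bags: B1 = {0, 3}  B2 = {0, 1}  B3 = {2, 3}
Tree: B1–B2, B1–B3

Each bag holds 2 vertices, so the decomposition has width 1, which upper-bounds the treewidth. Any graph with an edge has treewidth ≥ 1, and G has the edge 3–0. Hence tw(G) = 1 exactly.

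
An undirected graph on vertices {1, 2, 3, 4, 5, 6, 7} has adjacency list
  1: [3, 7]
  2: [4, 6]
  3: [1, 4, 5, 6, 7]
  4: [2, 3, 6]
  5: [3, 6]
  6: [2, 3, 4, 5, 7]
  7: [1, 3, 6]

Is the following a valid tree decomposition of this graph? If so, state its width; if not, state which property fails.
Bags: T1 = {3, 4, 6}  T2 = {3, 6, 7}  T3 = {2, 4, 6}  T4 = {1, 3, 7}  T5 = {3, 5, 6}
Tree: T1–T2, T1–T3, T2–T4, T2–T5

Vertex coverage: the bags together contain {1, 2, 3, 4, 5, 6, 7}, the full vertex set. Edge coverage: each edge of G has both endpoints in at least one bag. Running intersection: for every vertex, the bags containing it form a connected subtree. All three properties hold, so this is a valid tree decomposition of width max|bag| − 1 = 2, and hence tw(G) ≤ 2.

Yes; width 2.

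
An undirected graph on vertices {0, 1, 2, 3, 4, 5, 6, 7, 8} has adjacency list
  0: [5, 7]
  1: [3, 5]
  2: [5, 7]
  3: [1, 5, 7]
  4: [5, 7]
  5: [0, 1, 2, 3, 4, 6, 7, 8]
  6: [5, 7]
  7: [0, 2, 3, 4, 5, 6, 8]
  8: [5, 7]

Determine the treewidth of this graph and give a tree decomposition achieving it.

Each bag holds 3 vertices, so the decomposition has width 2, which upper-bounds the treewidth. On the other hand G contains the 3-clique {1, 3, 5}. A clique must lie in a single bag of any decomposition, so no decomposition can have width below 2. Therefore the treewidth is 2.

Treewidth 2.
One such decomposition:
Bags: B1 = {4, 5, 7}  B2 = {3, 5, 7}  B3 = {0, 5, 7}  B4 = {5, 7, 8}  B5 = {5, 6, 7}  B6 = {2, 5, 7}  B7 = {1, 3, 5}
Tree: B1–B2, B1–B3, B2–B4, B1–B5, B3–B6, B2–B7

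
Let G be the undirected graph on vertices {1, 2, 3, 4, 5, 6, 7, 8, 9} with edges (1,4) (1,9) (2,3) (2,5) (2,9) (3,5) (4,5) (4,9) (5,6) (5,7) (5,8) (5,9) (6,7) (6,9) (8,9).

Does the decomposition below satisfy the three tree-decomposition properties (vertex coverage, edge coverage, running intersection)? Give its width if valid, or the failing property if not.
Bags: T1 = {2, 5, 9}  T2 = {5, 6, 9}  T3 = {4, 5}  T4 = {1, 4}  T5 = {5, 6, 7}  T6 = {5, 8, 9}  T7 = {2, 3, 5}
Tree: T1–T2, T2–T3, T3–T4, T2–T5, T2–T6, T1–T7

No — edge (9,4) lies in no bag.

A tree decomposition must satisfy three properties: every vertex lies in some bag; for every edge, both endpoints lie together in some bag; and for every vertex, the bags containing it form a connected subtree. Here edge (9,4) lies in no bag, so the decomposition is invalid.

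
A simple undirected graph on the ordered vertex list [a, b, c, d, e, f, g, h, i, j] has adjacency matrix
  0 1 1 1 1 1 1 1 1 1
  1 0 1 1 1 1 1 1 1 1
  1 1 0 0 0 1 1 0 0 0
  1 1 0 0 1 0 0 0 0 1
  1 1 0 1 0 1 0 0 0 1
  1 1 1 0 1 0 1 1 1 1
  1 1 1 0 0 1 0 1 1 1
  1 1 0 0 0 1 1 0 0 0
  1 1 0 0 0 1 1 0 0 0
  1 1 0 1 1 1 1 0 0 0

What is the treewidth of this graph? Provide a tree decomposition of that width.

Each bag holds 5 vertices, so the decomposition has width 4, which upper-bounds the treewidth. For the lower bound, the 5 vertices {a, b, d, e, j} are pairwise adjacent, and any tree decomposition puts a clique entirely inside one bag — forcing width ≥ 4. Combining the bounds, tw(G) = 4.

Treewidth 4.
One optimal decomposition is:
Bags: B1 = {a, b, f, g, j}  B2 = {a, b, f, g, i}  B3 = {a, b, c, f, g}  B4 = {a, b, f, g, h}  B5 = {a, b, e, f, j}  B6 = {a, b, d, e, j}
Tree: B1–B2, B2–B3, B2–B4, B1–B5, B5–B6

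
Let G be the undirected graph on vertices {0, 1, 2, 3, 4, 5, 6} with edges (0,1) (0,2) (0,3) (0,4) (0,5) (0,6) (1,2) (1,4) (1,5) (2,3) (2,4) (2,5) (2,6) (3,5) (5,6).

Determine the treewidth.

3

A width-3 tree decomposition is:
Bags: B1 = {0, 2, 5, 6}  B2 = {0, 2, 3, 5}  B3 = {0, 1, 2, 5}  B4 = {0, 1, 2, 4}
Tree: B1–B2, B2–B3, B3–B4
Each bag holds 4 vertices, so the decomposition has width 3, which upper-bounds the treewidth. On the other hand G contains the 4-clique {0, 1, 2, 4}. A clique must lie in a single bag of any decomposition, so no decomposition can have width below 3. Combining the bounds, tw(G) = 3.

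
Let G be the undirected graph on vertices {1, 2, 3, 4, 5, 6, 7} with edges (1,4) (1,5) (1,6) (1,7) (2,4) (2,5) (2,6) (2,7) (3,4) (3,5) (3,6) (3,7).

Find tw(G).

A width-3 tree decomposition is:
Bags: B1 = {1, 2, 3, 5}  B2 = {1, 2, 3, 6}  B3 = {1, 2, 3, 4}  B4 = {1, 2, 3, 7}
Tree: B1–B2, B2–B3, B3–B4
The largest bag has 4 vertices, giving width 3; this decomposition certifies tw(G) ≤ 3. For the lower bound: the 4 vertex sets {3,5}, {2,6}, {1}, {4} are disjoint, each induces a connected subgraph, and every pair is joined by at least one edge of G. Contracting each set to a single vertex therefore yields K_{4} as a minor, and since treewidth is minor-monotone, tw(G) ≥ tw(K_{4}) = 3. The upper and lower bounds meet at 3, so that is the treewidth.

3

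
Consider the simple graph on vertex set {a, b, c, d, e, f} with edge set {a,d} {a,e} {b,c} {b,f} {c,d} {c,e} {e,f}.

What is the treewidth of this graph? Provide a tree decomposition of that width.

Every bag has size at most 3, so the width is 3 − 1 = 2 and tw(G) ≤ 2. For the lower bound, G contains the cycle b–f–e–c–b, so G is not a forest; only forests have treewidth ≤ 1, hence tw(G) ≥ 2. Hence tw(G) = 2 exactly.

Treewidth 2.
One optimal decomposition is:
Bags: B1 = {b, c, f}  B2 = {c, e, f}  B3 = {c, d, e}  B4 = {a, d, e}
Tree: B1–B2, B2–B3, B3–B4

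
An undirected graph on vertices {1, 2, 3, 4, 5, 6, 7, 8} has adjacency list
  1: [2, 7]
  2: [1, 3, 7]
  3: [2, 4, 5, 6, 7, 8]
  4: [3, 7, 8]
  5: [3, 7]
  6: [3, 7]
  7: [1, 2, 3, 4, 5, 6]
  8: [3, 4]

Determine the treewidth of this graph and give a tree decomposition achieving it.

Treewidth 2.
Bags: B1 = {3, 4, 8}  B2 = {3, 4, 7}  B3 = {3, 5, 7}  B4 = {3, 6, 7}  B5 = {2, 3, 7}  B6 = {1, 2, 7}
Tree: B1–B2, B2–B3, B3–B4, B3–B5, B5–B6

The largest bag has 3 vertices, giving width 2; this decomposition certifies tw(G) ≤ 2. Conversely, {1, 2, 7} is a clique of size 3, and the vertices of any clique must share a bag in every tree decomposition; so some bag has ≥ 3 vertices and tw(G) ≥ 2. Combining the bounds, tw(G) = 2.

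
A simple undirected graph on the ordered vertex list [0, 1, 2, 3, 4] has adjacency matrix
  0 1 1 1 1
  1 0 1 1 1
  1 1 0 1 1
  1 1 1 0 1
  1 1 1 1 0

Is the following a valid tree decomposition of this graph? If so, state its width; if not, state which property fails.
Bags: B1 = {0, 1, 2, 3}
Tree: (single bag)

No — vertex 4 appears in no bag.

A tree decomposition must satisfy three properties: every vertex lies in some bag; for every edge, both endpoints lie together in some bag; and for every vertex, the bags containing it form a connected subtree. Here vertex 4 appears in no bag, so the decomposition is invalid.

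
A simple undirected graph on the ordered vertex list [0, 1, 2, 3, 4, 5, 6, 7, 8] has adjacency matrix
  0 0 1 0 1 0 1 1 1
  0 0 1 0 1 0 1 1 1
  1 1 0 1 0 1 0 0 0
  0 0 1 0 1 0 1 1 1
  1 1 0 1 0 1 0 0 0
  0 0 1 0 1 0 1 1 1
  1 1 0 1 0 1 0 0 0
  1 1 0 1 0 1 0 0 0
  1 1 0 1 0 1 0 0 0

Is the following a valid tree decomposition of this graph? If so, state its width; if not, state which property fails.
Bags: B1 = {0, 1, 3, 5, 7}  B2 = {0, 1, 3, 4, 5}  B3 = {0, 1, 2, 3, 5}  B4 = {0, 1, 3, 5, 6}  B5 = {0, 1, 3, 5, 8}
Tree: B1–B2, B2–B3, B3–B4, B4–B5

Every vertex of G appears in some bag (union = {0, 1, 2, 3, 4, 5, 6, 7, 8}); every edge is covered by a bag; and for each vertex v the set of bags containing v is connected in the bag tree. The decomposition is therefore valid. The largest bag has 5 vertices, so the width is 4.

Yes; width 4.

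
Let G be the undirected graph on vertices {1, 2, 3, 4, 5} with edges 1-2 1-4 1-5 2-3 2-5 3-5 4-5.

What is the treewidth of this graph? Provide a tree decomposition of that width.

The largest bag has 3 vertices, giving width 2; this decomposition certifies tw(G) ≤ 2. Conversely, {1, 2, 5} is a clique of size 3, and the vertices of any clique must share a bag in every tree decomposition; so some bag has ≥ 3 vertices and tw(G) ≥ 2. Combining the bounds, tw(G) = 2.

Treewidth 2.
One such decomposition:
Bags: B1 = {1, 2, 5}  B2 = {1, 4, 5}  B3 = {2, 3, 5}
Tree: B1–B2, B1–B3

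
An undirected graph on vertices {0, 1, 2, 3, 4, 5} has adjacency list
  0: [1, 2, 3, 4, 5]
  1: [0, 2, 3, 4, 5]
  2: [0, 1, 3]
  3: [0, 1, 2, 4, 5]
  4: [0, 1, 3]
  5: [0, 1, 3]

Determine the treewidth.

3

A width-3 tree decomposition is:
Bags: B1 = {0, 1, 3, 5}  B2 = {0, 1, 3, 4}  B3 = {0, 1, 2, 3}
Tree: B1–B2, B1–B3
Every bag has size at most 4, so the width is 4 − 1 = 3 and tw(G) ≤ 3. On the other hand G contains the 4-clique {0, 1, 2, 3}. A clique must lie in a single bag of any decomposition, so no decomposition can have width below 3. Hence tw(G) = 3 exactly.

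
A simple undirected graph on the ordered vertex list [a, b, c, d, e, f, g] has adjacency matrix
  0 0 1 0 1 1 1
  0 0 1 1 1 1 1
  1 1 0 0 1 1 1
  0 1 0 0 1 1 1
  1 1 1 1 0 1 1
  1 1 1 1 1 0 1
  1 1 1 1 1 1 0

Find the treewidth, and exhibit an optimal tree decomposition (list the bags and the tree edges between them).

Treewidth 4.
One such decomposition:
Bags: B1 = {b, d, e, f, g}  B2 = {b, c, e, f, g}  B3 = {a, c, e, f, g}
Tree: B1–B2, B2–B3

Every bag has size at most 5, so the width is 5 − 1 = 4 and tw(G) ≤ 4. Conversely, {b, d, e, f, g} is a clique of size 5, and the vertices of any clique must share a bag in every tree decomposition; so some bag has ≥ 5 vertices and tw(G) ≥ 4. The upper and lower bounds meet at 4, so that is the treewidth.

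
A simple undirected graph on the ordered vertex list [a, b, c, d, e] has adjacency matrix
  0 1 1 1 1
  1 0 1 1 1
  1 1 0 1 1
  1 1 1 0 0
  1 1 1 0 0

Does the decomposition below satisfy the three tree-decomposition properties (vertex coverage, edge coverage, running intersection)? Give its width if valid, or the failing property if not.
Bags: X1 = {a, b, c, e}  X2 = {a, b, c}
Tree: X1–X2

A tree decomposition must satisfy three properties: every vertex lies in some bag; for every edge, both endpoints lie together in some bag; and for every vertex, the bags containing it form a connected subtree. Here vertex d appears in no bag, so the decomposition is invalid.

No — vertex d appears in no bag.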